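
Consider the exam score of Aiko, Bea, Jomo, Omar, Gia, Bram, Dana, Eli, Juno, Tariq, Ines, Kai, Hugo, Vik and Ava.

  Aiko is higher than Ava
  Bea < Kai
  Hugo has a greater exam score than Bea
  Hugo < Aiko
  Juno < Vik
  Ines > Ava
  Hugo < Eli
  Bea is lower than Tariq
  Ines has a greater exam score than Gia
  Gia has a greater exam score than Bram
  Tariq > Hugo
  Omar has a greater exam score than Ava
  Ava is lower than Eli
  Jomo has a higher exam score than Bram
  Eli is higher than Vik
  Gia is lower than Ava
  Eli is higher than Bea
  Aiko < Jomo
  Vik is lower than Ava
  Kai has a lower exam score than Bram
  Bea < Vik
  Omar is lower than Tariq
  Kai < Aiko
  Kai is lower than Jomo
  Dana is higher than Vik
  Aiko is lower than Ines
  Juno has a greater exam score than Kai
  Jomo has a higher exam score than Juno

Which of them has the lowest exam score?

Bea

Chaining upward from Bea: directly above it, Kai, Hugo, Vik, Eli, Tariq; then Bram, Juno, Ava, Aiko, Dana, Jomo; then Gia, Omar, Ines.
That covers every other element, and nothing is given below Bea, so Bea is the lowest exam score.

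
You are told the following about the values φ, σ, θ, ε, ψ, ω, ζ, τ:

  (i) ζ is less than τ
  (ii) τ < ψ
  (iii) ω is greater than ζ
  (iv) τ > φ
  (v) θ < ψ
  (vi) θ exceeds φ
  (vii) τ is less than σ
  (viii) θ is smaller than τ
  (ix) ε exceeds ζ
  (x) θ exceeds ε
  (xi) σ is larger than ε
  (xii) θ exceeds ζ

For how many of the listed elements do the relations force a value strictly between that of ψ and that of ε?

The relations place ε below ψ. An element lies strictly between them when it is forced above ε and also forced below ψ.
Above ε: {θ, τ, σ}. Below ψ: {ζ, φ, θ, τ}.
Intersection: {θ, τ} — 2.

2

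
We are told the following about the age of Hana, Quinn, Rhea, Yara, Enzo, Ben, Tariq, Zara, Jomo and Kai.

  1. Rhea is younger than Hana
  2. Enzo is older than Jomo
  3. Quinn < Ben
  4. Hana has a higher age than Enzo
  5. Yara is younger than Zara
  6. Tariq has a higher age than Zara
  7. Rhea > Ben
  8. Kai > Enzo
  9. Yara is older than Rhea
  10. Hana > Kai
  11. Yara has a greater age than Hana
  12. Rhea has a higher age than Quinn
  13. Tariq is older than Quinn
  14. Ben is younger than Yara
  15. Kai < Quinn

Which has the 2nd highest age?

The consecutive relations fix a unique order: Jomo < Enzo < Kai < Quinn < Ben < Rhea < Hana < Yara < Zara < Tariq.
The 2nd largest is Zara.

Zara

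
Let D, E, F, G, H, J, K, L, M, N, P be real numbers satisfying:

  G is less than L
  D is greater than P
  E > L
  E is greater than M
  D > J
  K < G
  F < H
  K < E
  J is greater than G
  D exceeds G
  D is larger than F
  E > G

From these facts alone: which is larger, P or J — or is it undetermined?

undetermined

Following every chain through P: above P we get D.
J is not reached, and no chain runs the other way from J to P.
So the given relations leave the order of P and J undetermined.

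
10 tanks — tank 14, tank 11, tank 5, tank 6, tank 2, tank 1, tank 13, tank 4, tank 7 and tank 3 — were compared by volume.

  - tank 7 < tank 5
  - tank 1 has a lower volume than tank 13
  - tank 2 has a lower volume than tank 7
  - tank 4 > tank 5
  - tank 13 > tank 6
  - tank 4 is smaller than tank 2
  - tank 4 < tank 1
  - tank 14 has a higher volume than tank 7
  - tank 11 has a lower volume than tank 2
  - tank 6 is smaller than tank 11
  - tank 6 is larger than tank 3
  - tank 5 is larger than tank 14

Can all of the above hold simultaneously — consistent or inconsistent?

We have tank 4 < tank 2 stated directly, yet also tank 2 < tank 7 < tank 14 < tank 5 < tank 4 by chaining the others — so tank 2 < tank 4. Contradiction.

inconsistent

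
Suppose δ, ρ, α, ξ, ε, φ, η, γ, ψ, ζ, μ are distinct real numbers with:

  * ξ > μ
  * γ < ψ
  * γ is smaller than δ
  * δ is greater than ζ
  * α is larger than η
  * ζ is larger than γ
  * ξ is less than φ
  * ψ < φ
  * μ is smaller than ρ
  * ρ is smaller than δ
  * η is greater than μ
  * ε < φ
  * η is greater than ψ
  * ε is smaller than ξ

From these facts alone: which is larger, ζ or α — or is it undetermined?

Following every chain through ζ: above ζ we get δ; below ζ we get γ.
α is not reached, and no chain runs the other way from α to ζ.
So the given relations leave the order of ζ and α undetermined.

undetermined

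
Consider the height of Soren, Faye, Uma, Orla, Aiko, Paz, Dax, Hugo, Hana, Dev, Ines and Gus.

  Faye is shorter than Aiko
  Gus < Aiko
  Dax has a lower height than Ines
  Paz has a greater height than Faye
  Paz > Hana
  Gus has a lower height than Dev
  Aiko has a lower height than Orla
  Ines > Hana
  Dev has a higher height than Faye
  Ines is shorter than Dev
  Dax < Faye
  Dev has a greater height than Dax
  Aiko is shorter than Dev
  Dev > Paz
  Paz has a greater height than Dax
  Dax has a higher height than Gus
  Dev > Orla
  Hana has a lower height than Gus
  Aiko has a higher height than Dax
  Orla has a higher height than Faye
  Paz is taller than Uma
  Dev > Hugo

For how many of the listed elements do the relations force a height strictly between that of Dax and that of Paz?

Chaining upward from Dax reaches: Ines, Faye, Aiko, Orla, Dev.
Chaining downward from Paz reaches: Hana, Uma, Gus, Faye.
Strictly between Dax and Paz are those in both lists: Faye — 1 element.

1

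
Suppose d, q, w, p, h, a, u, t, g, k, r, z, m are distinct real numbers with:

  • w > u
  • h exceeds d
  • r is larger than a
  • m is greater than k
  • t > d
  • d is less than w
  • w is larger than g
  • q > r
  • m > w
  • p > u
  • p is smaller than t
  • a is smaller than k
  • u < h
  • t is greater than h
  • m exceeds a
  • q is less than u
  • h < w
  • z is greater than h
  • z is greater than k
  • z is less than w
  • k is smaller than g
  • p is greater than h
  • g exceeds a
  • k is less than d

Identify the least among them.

r is not least since a < r; k is not least since a < k; q is not least since r < q; d is not least since k < d; g is not least since a < g; u is not least since q < u; h is not least since u < h; p is not least since u < p; z is not least since h < z; t is not least since h < t; w is not least since z < w; m is not least since a < m.
Only a has nothing below it, so a is the least.

a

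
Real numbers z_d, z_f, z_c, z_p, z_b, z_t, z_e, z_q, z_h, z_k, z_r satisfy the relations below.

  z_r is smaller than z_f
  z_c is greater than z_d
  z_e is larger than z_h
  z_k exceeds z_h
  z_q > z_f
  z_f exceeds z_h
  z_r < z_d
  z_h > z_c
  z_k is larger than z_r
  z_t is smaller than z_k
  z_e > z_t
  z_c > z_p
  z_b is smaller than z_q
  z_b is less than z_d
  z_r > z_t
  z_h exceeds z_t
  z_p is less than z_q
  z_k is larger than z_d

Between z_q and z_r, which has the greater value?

z_q

z_r < z_d < z_c < z_h < z_f < z_q, by transitivity through z_d, z_c, z_h, z_f.
So z_r < z_q; z_q is the larger of the two.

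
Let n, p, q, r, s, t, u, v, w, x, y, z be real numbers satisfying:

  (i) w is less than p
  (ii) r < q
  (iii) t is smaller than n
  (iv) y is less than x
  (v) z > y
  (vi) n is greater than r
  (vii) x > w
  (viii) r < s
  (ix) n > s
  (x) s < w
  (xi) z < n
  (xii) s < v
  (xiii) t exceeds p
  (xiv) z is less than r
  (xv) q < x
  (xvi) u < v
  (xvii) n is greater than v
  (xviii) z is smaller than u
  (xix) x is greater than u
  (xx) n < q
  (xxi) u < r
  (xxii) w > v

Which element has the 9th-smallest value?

t

Chaining the given pairs: y < z < u < r < s < v < w < p < t < n < q < x.
The 9th smallest is t.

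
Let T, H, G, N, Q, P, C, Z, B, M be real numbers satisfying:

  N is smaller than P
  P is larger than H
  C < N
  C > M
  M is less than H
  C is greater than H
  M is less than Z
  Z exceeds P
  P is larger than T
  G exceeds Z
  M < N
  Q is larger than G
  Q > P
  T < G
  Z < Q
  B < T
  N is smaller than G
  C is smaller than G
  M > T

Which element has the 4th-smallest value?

Chaining the given pairs: B < T < M < H < C < N < P < Z < G < Q.
The 4th smallest is H.

H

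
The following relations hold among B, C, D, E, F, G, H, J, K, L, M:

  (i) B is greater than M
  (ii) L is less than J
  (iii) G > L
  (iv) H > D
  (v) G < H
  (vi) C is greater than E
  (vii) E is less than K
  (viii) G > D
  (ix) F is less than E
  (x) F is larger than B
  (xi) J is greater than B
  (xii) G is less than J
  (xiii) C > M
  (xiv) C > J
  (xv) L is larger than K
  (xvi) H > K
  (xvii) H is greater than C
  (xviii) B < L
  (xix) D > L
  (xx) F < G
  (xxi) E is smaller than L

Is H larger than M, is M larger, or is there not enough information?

M < B and B < F give M < F.
With F < E: M < B < F < E.
With E < K: M < B < F < E < K.
Then K < L extends the chain to L.
With L < D: M < B < F < E < K < L < D.
With D < G: M < B < F < E < K < L < D < G.
With G < J: M < B < F < E < K < L < D < G < J.
Then J < C extends the chain to C.
Then C < H extends the chain to H.
So H is larger.

H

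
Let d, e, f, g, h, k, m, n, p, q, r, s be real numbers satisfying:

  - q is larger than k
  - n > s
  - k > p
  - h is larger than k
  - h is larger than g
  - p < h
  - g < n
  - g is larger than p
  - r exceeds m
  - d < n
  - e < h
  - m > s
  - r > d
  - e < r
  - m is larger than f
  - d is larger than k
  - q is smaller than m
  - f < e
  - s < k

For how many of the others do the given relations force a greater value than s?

Directly above s: k, m, n.
One step further: h, q, d, r (7 so far).
No other element is forced above s by the given relations, so the count is 7.

7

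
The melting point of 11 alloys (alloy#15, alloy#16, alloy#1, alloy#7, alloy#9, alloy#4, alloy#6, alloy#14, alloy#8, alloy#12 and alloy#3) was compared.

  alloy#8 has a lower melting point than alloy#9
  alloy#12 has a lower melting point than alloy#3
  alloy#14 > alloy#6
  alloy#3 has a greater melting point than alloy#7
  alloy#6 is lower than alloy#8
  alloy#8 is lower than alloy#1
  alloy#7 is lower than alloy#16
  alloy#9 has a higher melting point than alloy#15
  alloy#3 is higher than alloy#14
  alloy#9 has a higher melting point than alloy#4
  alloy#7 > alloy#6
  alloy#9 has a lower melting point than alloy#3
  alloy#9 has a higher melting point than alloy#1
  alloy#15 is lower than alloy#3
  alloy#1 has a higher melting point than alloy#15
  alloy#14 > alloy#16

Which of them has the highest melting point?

alloy#3

alloy#6 is not greatest since alloy#6 < alloy#8; alloy#8 is not greatest since alloy#8 < alloy#9; alloy#7 is not greatest since alloy#7 < alloy#3; alloy#16 is not greatest since alloy#16 < alloy#14; alloy#15 is not greatest since alloy#15 < alloy#3; alloy#14 is not greatest since alloy#14 < alloy#3; alloy#4 is not greatest since alloy#4 < alloy#9; alloy#1 is not greatest since alloy#1 < alloy#9; alloy#9 is not greatest since alloy#9 < alloy#3; alloy#12 is not greatest since alloy#12 < alloy#3.
Only alloy#3 has nothing above it, so alloy#3 is the highest melting point.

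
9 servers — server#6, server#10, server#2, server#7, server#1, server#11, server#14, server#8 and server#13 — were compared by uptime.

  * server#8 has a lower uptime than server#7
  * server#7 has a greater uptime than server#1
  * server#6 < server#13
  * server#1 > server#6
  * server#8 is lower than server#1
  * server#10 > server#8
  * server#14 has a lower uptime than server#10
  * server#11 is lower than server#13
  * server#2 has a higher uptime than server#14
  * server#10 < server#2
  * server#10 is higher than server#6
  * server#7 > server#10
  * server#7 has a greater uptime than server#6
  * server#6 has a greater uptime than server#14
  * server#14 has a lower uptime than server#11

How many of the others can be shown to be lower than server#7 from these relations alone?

5

The elements the relations force below server#7 are server#14, server#8, server#6, server#10, server#1 — no chain reaches any other.
That is 5.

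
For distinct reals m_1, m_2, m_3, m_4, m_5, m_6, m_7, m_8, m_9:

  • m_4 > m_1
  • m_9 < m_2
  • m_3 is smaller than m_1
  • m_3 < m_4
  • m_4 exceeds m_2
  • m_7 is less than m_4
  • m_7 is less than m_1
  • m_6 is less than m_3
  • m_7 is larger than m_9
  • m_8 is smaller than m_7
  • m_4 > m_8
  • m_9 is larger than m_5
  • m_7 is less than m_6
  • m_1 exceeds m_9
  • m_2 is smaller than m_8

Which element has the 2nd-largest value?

Chaining the given pairs: m_5 < m_9 < m_2 < m_8 < m_7 < m_6 < m_3 < m_1 < m_4.
The 2nd largest is m_1.

m_1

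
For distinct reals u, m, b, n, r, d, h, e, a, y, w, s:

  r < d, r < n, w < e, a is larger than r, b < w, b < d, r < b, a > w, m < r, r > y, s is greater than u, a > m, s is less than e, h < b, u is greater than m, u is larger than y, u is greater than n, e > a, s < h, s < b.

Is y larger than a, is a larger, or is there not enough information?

y < r and r < n give y < n.
Then n < u extends the chain to u.
With u < s: y < r < n < u < s.
Then s < h extends the chain to h.
Then h < b extends the chain to b.
Then b < w extends the chain to w.
With w < a: y < r < n < u < s < h < b < w < a.
So a is larger.

a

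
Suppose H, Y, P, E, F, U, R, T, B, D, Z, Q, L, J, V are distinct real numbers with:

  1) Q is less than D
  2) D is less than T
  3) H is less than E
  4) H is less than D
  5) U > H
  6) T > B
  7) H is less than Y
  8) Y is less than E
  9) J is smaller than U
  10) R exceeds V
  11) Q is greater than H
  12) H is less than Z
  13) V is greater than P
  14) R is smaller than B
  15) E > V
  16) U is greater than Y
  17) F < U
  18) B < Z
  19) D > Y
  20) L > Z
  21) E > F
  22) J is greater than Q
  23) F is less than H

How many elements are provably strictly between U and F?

The relations place F below U. An element lies strictly between them when it is forced above F and also forced below U.
Above F: {H, Y, Q, J, D, Z, L, T, E}. Below U: {H, Y, Q, J}.
Intersection: {H, Y, Q, J} — 4.

4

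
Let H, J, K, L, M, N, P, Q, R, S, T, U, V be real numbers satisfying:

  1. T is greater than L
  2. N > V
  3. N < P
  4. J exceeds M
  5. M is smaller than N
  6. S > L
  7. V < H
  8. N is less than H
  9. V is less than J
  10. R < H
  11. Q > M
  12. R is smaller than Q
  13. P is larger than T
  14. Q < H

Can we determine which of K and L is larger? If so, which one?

undetermined

Following every chain through K: nothing is chained to K.
L is not reached, and no chain runs the other way from L to K.
So the given relations leave the order of K and L undetermined.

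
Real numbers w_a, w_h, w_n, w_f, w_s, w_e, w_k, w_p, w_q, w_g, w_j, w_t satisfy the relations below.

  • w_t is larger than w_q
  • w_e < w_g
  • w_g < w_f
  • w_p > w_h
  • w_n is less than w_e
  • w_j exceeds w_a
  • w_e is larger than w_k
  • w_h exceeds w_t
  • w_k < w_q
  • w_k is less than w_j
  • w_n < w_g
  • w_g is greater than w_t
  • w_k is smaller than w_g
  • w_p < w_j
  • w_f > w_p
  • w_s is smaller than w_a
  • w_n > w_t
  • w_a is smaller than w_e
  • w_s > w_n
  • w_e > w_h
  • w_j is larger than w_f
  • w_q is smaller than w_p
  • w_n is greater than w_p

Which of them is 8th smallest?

Chaining the given pairs: w_k < w_q < w_t < w_h < w_p < w_n < w_s < w_a < w_e < w_g < w_f < w_j.
The 8th smallest is w_a.

w_a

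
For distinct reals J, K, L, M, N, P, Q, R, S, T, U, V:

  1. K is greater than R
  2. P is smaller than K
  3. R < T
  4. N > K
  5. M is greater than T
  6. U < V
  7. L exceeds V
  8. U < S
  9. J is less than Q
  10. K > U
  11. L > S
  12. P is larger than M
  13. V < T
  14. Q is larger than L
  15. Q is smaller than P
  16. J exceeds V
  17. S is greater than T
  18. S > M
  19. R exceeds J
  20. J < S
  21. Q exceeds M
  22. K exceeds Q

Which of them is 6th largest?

Piecing the relations together gives one ordering: U < V < J < R < T < M < S < L < Q < P < K < N.
The 6th largest is S.

S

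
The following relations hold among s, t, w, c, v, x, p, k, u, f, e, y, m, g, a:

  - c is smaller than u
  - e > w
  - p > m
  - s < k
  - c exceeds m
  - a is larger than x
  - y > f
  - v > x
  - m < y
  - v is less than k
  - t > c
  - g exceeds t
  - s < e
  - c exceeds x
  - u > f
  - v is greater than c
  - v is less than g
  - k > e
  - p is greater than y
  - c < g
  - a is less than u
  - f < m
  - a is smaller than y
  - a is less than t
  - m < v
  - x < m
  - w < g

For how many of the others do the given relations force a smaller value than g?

8

The elements the relations force below g are w, x, a, f, m, c, v, t — no chain reaches any other.
That is 8.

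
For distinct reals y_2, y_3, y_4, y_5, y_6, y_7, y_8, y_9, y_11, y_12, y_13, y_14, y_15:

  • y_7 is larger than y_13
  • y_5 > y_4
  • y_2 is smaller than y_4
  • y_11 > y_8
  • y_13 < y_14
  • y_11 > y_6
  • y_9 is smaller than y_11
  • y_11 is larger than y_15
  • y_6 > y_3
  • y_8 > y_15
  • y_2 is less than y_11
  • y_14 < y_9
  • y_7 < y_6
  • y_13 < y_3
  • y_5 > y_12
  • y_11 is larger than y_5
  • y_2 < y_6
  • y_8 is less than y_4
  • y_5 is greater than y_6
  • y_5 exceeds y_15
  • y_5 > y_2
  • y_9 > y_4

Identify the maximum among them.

y_11

Chaining downward from y_11: directly below it, y_2, y_15, y_8, y_6, y_5, y_9; then y_12, y_14, y_7, y_4, y_3; then y_13.
That covers every other element, and nothing is given above y_11, so y_11 is the maximum.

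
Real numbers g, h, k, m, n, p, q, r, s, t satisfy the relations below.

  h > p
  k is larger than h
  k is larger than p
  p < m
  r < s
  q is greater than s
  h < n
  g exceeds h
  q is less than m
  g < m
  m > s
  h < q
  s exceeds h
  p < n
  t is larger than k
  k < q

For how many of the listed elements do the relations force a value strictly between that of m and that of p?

5

Chaining upward from p reaches: h, n, g, k, s, q, t.
Chaining downward from m reaches: h, g, r, k, s, q.
Strictly between p and m are those in both lists: h, g, k, s, q — 5 elements.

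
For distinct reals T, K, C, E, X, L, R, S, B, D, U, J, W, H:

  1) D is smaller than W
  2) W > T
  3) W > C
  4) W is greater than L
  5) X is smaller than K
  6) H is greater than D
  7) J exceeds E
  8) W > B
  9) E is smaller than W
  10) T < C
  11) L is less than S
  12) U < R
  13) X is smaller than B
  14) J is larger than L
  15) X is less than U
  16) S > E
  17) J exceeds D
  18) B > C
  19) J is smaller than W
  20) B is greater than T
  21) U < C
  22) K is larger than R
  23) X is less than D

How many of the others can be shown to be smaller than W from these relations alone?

9

Directly below W: E, D, L, T, C, B, J.
One step further: X, U (9 so far).
Nothing else is reachable below W; 9 in all.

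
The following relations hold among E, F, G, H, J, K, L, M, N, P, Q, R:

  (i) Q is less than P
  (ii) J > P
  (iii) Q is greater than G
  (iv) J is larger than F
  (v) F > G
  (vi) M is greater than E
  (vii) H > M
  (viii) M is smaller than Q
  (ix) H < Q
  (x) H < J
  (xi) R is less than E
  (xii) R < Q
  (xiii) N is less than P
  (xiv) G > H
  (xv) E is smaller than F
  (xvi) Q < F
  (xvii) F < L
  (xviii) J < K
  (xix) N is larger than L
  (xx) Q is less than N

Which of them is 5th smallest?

The consecutive relations fix a unique order: R < E < M < H < G < Q < F < L < N < P < J < K.
The 5th smallest is G.

G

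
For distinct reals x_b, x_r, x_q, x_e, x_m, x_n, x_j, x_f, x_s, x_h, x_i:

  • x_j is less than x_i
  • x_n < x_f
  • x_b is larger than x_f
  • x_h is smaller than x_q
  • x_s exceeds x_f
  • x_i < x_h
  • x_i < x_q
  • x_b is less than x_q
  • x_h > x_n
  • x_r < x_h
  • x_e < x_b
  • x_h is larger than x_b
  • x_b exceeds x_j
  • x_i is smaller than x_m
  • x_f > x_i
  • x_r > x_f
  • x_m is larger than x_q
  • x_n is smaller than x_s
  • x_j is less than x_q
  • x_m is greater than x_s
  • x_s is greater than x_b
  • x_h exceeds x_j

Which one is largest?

x_e is not greatest since x_e < x_b; x_n is not greatest since x_n < x_s; x_j is not greatest since x_j < x_b; x_i is not greatest since x_i < x_f; x_f is not greatest since x_f < x_r; x_b is not greatest since x_b < x_h; x_r is not greatest since x_r < x_h; x_h is not greatest since x_h < x_q; x_s is not greatest since x_s < x_m; x_q is not greatest since x_q < x_m.
Only x_m has nothing above it, so x_m is the largest.

x_m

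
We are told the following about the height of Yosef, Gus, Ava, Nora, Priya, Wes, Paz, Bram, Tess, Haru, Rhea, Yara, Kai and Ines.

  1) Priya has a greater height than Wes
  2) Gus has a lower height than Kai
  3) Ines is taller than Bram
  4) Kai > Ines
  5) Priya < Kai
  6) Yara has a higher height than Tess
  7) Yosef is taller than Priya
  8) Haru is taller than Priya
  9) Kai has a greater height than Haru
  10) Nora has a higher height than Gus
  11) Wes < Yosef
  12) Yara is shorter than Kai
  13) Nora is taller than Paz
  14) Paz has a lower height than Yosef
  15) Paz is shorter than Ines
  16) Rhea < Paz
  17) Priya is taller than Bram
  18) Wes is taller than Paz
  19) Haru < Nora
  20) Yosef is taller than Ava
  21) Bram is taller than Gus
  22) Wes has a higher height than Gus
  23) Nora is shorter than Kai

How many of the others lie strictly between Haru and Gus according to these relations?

3

Chaining upward from Gus reaches: Bram, Wes, Priya, Yosef, Nora, Ines, Kai.
Chaining downward from Haru reaches: Rhea, Paz, Bram, Wes, Priya.
Strictly between Gus and Haru are those in both lists: Bram, Wes, Priya — 3 elements.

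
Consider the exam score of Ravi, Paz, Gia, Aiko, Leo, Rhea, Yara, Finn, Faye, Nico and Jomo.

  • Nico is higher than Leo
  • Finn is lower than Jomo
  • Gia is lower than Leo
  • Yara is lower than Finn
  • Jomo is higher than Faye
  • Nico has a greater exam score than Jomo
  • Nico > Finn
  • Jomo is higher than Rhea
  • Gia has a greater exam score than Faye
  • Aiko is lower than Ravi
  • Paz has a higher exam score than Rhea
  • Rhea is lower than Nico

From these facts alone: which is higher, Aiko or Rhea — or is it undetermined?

Following every chain through Aiko: above Aiko we get Ravi.
Rhea is not reached, and no chain runs the other way from Rhea to Aiko.
So the given relations leave the order of Aiko and Rhea undetermined.

undetermined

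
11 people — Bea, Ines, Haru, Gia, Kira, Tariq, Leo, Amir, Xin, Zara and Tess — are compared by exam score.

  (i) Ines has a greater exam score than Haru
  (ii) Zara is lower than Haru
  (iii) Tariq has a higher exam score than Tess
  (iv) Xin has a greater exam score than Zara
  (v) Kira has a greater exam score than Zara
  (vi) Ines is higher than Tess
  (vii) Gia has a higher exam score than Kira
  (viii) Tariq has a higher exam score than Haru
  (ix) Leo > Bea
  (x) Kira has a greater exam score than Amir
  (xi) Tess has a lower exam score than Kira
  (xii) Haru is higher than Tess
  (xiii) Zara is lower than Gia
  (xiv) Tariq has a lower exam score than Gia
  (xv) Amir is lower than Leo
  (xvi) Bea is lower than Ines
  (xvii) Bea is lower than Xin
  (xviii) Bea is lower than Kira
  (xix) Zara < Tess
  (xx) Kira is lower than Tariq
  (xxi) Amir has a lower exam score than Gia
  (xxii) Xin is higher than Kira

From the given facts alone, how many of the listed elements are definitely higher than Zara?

7

The elements the relations force above Zara are Tess, Haru, Kira, Tariq, Gia, Ines, Xin — no chain reaches any other.
That is 7.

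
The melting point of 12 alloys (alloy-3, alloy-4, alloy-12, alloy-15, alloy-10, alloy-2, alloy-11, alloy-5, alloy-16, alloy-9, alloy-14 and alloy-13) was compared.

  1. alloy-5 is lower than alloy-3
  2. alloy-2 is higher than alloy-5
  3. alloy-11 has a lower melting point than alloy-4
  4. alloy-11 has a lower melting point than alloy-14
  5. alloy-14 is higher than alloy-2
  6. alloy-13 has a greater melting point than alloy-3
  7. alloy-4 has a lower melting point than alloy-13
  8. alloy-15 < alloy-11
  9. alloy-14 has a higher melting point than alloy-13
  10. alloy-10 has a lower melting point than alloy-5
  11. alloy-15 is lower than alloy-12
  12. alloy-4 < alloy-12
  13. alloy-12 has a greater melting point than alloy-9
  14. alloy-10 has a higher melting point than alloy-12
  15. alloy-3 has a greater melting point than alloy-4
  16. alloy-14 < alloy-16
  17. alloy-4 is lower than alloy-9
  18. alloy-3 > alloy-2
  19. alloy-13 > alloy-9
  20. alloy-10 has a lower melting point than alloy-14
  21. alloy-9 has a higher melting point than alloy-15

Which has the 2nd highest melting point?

Piecing the relations together gives one ordering: alloy-15 < alloy-11 < alloy-4 < alloy-9 < alloy-12 < alloy-10 < alloy-5 < alloy-2 < alloy-3 < alloy-13 < alloy-14 < alloy-16.
The 2nd largest is alloy-14.

alloy-14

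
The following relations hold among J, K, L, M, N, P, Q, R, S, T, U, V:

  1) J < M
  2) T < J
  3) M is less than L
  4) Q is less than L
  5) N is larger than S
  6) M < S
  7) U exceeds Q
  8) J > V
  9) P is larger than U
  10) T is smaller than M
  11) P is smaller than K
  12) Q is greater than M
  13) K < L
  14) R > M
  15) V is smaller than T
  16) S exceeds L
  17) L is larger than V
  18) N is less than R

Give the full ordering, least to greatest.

V < T < J < M < Q < U < P < K < L < S < N < R

Nothing is placed below V, so it is least; from there V < T; T < J; J < M; M < Q; Q < U; U < P; P < K; K < L; L < S; S < N; N < R, each given directly.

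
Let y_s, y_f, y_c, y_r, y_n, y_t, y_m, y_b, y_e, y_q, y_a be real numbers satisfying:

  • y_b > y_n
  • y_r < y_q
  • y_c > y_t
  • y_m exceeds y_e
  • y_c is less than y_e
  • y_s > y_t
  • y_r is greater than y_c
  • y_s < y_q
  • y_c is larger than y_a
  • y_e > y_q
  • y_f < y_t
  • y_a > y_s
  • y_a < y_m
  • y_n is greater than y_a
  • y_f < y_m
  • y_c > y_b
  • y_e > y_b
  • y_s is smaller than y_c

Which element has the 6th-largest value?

y_b

Chaining the given pairs: y_f < y_t < y_s < y_a < y_n < y_b < y_c < y_r < y_q < y_e < y_m.
The 6th largest is y_b.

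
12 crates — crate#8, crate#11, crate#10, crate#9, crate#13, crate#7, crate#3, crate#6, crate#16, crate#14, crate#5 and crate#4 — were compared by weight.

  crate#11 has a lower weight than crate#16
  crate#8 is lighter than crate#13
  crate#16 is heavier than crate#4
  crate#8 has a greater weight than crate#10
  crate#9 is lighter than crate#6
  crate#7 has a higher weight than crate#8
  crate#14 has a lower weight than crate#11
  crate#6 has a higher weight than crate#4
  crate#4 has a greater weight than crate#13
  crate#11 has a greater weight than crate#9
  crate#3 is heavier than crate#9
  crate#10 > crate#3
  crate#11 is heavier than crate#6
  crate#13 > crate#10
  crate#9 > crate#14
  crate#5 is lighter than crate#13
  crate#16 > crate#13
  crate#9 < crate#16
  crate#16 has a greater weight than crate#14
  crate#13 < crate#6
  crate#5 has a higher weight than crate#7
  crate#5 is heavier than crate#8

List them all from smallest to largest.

crate#14 < crate#9 < crate#3 < crate#10 < crate#8 < crate#7 < crate#5 < crate#13 < crate#4 < crate#6 < crate#11 < crate#16

Each adjacent pair is fixed by a given relation: crate#14 < crate#9; crate#9 < crate#3; crate#3 < crate#10; crate#10 < crate#8; crate#8 < crate#7; crate#7 < crate#5; crate#5 < crate#13; crate#13 < crate#4; crate#4 < crate#6; crate#6 < crate#11; crate#11 < crate#16. Chaining them end to end gives the full order.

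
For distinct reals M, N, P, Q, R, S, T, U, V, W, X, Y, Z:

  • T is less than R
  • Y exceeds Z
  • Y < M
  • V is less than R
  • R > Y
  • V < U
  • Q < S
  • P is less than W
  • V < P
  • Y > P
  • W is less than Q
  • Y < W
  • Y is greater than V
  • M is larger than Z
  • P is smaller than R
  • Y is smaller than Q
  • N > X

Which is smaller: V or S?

V

V < P and P < Y give V < Y.
With Y < W: V < P < Y < W.
Then W < Q extends the chain to Q.
Then Q < S extends the chain to S.
So V < S; V is the smaller of the two.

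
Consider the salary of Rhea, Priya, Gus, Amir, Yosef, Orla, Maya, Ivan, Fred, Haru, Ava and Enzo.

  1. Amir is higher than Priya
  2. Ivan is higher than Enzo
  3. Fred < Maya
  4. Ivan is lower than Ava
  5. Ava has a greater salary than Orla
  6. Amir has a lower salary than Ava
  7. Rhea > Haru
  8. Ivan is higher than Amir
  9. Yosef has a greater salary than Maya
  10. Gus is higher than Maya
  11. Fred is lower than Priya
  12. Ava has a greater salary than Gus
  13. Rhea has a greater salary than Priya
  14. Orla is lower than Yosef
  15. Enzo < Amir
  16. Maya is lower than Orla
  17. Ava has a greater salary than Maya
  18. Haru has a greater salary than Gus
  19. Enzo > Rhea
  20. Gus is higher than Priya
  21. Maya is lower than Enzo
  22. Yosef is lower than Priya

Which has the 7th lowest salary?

Piecing the relations together gives one ordering: Fred < Maya < Orla < Yosef < Priya < Gus < Haru < Rhea < Enzo < Amir < Ivan < Ava.
The 7th smallest is Haru.

Haru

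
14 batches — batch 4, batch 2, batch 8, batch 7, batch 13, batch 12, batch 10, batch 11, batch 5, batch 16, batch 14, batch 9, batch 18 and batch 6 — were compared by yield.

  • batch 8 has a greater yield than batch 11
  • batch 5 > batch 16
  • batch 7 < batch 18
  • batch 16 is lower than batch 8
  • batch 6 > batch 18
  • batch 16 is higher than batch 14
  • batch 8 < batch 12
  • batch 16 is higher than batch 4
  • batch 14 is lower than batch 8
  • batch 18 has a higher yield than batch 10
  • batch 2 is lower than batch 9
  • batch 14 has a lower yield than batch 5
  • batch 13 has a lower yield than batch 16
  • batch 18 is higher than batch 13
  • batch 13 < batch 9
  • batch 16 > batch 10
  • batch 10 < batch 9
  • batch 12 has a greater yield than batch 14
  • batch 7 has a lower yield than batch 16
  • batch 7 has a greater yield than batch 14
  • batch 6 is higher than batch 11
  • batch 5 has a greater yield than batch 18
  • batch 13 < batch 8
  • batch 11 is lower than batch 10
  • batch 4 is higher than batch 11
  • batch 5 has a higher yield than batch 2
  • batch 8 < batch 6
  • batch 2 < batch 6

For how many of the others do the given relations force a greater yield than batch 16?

4

Directly above batch 16: batch 8, batch 5.
One step further: batch 6, batch 12 (4 so far).
No other element is forced above batch 16 by the given relations, so the count is 4.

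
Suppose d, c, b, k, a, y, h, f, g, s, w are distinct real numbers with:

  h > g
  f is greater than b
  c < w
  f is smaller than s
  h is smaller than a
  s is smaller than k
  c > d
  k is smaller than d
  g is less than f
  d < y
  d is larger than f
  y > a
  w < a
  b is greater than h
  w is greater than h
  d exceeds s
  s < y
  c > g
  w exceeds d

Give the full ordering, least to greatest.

g < h < b < f < s < k < d < c < w < a < y

The consecutive links are each given: g < h; h < b; b < f; f < s; s < k; k < d; d < c; c < w; w < a; a < y.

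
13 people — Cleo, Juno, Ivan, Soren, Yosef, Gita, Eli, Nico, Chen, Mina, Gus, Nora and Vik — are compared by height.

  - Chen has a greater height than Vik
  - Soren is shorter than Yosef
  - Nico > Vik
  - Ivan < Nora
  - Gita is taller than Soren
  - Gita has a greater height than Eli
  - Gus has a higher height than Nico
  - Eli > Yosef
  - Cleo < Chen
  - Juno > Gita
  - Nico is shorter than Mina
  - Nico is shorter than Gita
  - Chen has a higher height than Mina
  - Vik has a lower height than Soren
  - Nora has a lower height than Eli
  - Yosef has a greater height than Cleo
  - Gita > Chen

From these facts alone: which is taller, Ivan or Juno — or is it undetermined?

Link the given pairs in sequence: Ivan < Nora; Nora < Eli; Eli < Gita; Gita < Juno.
Chaining these gives Ivan < Nora < Eli < Gita < Juno.
So Juno is taller.

Juno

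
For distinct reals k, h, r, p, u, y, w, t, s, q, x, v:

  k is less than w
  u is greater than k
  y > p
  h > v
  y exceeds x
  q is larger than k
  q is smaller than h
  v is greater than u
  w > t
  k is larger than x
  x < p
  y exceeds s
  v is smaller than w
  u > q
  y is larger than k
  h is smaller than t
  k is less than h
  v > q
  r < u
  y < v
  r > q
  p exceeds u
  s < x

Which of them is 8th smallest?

y

Piecing the relations together gives one ordering: s < x < k < q < r < u < p < y < v < h < t < w.
The 8th smallest is y.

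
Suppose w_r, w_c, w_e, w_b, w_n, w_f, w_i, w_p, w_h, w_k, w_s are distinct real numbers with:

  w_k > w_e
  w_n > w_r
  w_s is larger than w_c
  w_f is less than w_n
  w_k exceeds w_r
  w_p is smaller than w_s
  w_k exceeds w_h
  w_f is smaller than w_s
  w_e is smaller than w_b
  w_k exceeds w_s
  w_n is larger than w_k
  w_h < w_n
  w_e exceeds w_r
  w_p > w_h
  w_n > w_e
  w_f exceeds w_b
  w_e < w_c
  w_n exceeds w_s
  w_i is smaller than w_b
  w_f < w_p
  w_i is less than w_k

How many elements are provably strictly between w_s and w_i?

3

Chaining upward from w_i reaches: w_b, w_f, w_p, w_k, w_n.
Chaining downward from w_s reaches: w_r, w_e, w_h, w_b, w_f, w_c, w_p.
Strictly between w_i and w_s are those in both lists: w_b, w_f, w_p — 3 elements.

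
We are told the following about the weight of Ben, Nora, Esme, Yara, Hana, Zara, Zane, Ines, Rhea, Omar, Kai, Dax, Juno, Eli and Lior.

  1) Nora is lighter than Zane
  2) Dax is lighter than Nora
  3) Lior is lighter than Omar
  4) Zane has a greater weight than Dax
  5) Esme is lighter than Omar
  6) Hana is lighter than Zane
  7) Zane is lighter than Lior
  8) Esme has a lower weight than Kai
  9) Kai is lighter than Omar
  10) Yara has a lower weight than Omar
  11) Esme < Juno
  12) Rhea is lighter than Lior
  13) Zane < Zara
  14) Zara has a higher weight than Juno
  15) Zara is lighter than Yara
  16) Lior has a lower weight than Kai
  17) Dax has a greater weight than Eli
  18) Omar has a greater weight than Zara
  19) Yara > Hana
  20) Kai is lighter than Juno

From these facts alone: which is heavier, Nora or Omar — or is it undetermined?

Omar

Chaining the given relations: Nora < Zane < Lior < Kai < Juno < Zara < Yara < Omar.
So Omar is heavier.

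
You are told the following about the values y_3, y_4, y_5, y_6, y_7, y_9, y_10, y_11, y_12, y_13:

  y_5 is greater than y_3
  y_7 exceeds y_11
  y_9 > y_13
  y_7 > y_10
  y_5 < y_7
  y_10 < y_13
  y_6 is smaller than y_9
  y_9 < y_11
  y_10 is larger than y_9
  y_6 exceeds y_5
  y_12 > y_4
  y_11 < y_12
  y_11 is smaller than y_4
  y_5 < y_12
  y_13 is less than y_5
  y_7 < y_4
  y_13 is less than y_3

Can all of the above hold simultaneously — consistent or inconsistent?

inconsistent

Chaining the given relations yields y_10 < y_13 < y_3 < y_5 < y_6 < y_9, so y_10 < y_9. But one relation states y_9 < y_10. These cannot both hold.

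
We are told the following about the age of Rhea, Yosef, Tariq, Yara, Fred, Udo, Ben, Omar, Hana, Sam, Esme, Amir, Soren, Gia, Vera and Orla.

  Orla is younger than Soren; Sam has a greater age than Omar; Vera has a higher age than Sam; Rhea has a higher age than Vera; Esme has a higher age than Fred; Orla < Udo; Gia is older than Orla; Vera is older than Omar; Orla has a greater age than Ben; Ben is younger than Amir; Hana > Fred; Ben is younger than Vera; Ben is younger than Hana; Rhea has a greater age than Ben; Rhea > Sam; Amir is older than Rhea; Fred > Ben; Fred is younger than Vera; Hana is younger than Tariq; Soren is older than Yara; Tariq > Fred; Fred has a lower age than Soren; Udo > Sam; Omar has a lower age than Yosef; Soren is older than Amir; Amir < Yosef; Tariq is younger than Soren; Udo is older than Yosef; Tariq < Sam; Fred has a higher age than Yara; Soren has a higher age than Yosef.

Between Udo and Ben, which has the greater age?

Udo

Ben < Fred < Tariq < Sam < Vera < Rhea < Amir < Yosef < Udo, by transitivity through Fred, Tariq, Sam, Vera, Rhea, Amir, Yosef.
So Ben < Udo; Udo is the older of the two.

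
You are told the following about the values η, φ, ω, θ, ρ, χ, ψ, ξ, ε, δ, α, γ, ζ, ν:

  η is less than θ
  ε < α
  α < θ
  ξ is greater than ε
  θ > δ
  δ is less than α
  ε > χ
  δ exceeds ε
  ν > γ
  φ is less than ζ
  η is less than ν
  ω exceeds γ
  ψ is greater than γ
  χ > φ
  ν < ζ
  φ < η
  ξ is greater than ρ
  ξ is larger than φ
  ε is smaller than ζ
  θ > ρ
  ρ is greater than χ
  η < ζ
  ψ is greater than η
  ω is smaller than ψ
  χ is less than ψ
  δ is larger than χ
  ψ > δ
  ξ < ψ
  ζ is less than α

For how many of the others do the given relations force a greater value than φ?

From φ the given relations immediately reach χ, η, ζ, ξ.
From those, ν, ρ, ε, δ, α, θ, ψ — 11 in total.
Nothing else is reachable above φ; 11 in all.

11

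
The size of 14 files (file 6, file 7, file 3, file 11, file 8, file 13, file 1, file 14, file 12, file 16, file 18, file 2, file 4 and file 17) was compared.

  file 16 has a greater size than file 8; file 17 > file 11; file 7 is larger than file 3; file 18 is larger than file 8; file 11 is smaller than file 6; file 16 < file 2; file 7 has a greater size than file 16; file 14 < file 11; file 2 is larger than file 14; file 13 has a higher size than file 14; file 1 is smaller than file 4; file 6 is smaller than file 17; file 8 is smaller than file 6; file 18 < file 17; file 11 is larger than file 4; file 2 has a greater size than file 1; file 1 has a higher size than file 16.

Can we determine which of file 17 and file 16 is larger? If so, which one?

Following the relations from file 16: file 16 < file 1 < file 4 < file 11 < file 6 < file 17.
So file 17 is larger.

file 17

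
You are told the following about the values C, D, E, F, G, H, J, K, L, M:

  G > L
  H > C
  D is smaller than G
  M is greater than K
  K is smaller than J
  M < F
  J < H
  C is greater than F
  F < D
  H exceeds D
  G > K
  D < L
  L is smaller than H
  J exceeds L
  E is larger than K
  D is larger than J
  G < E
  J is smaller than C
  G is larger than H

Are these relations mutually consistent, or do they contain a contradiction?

inconsistent

We have J < D stated directly, yet also D < L < J by chaining the others — so D < J. Contradiction.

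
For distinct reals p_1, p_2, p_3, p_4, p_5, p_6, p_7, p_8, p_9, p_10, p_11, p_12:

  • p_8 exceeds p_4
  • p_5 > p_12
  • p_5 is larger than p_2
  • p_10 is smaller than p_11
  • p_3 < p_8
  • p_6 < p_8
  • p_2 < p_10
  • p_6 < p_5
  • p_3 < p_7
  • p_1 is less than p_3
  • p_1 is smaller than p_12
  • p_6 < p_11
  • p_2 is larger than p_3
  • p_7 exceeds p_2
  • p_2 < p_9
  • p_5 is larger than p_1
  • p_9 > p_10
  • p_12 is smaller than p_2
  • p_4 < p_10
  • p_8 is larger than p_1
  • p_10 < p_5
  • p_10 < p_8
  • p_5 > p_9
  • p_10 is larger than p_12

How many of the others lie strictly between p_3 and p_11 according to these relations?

2

The relations place p_3 below p_11. An element lies strictly between them when it is forced above p_3 and also forced below p_11.
Above p_3: {p_2, p_10, p_7, p_8, p_9, p_5}. Below p_11: {p_1, p_12, p_2, p_4, p_10, p_6}.
Intersection: {p_2, p_10} — 2.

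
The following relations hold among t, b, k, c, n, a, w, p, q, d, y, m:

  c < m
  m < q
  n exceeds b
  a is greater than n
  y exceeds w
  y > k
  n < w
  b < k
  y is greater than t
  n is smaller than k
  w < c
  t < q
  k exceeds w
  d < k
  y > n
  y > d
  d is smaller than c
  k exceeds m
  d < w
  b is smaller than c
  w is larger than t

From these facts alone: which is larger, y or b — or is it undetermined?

y

Following the relations from b: b < n < w < k < y.
So y is larger.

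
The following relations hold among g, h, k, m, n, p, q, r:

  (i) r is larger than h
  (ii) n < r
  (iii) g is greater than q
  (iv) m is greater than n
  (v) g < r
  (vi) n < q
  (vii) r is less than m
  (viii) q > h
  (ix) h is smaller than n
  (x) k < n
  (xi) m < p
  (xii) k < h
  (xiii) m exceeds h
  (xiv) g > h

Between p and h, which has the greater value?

p

h < n and n < q give h < q.
With q < g: h < n < q < g.
With g < r: h < n < q < g < r.
Then r < m extends the chain to m.
With m < p: h < n < q < g < r < m < p.
So h < p; p is the larger of the two.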